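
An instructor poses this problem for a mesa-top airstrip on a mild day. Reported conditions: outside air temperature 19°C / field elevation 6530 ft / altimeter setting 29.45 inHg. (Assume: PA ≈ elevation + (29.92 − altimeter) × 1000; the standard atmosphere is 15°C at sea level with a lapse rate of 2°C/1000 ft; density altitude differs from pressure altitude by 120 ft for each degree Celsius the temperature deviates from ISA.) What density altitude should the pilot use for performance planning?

Pressure altitude = 6530 + (29.92 − 29.45) × 1000 = 6530 + (+470) = 7000 ft.
ISA temperature at 7000 ft = 15 − 2 × (7000/1000) = 1°C.
ISA deviation = 19 − 1 = +18°C.
Density altitude = 7000 + 120 × (18) = 9160 ft.

9160 ft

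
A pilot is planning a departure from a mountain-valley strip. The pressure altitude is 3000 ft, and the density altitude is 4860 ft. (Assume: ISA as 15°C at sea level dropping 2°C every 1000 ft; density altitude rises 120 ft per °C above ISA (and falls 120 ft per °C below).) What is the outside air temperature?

Density altitude − pressure altitude = 4860 − 3000 = +1860 ft.
At 120 ft/°C that is an ISA deviation of 1860/120 = +15.5°C.
ISA temperature at 3000 ft = 15 − 2 × (3000/1000) = 9°C.
OAT = ISA + deviation = 9 + (+15.5) = 24.5°C.

24.5°C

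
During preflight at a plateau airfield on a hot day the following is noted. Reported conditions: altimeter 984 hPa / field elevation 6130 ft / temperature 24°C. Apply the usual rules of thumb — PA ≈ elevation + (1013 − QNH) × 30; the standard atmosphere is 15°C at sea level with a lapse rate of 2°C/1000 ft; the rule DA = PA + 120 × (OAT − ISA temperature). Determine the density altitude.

9760 ft

Pressure altitude = 6130 + (1013 − 984) × 30 = 6130 + (+870) = 7000 ft.
ISA temperature at 7000 ft = 15 − 2 × (7000/1000) = 1°C.
ISA deviation = 24 − 1 = +23°C.
Density altitude = 7000 + 120 × (23) = 9760 ft.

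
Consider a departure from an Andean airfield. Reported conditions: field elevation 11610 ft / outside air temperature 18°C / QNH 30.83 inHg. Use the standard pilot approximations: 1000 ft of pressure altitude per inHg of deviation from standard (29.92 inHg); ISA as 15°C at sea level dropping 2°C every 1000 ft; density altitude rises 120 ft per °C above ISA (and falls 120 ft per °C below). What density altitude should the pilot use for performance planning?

13628 ft

Pressure altitude = 11610 + (29.92 − 30.83) × 1000 = 11610 + (-910) = 10700 ft.
ISA temperature at 10700 ft = 15 − 2 × (10700/1000) = -6.4°C.
ISA deviation = 18 − (-6.4) = +24.4°C.
Density altitude = 10700 + 120 × (24.4) = 13628 ft.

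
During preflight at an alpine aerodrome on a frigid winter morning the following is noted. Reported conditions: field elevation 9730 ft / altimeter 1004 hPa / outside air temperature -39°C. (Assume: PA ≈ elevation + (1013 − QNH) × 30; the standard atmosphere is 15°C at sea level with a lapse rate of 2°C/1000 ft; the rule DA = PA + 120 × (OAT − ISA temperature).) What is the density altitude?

Pressure altitude = 9730 + (1013 − 1004) × 30 = 9730 + (+270) = 10000 ft.
ISA temperature at 10000 ft = 15 − 2 × (10000/1000) = -5°C.
ISA deviation = -39 − (-5) = -34°C.
Density altitude = 10000 + 120 × (-34) = 5920 ft.

5920 ft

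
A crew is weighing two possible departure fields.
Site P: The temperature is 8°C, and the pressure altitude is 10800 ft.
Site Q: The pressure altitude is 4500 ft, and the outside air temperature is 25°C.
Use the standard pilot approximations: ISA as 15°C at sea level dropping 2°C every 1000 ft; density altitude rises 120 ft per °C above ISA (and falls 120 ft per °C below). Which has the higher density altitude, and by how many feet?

Site P by 5772 ft

Site P: ISA temp = -6.6°C, deviation +14.6°C, DA = 10800 + 120 × 14.6 = 12552 ft.
Site Q: ISA temp = 6°C, deviation +19°C, DA = 4500 + 120 × 19 = 6780 ft.
Site P is higher by 12552 − 6780 = 5772 ft.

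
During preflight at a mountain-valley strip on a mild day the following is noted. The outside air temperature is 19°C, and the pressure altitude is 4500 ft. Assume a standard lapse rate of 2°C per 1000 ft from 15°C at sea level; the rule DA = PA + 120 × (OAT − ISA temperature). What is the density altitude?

6060 ft

ISA temperature at 4500 ft = 15 − 2 × (4500/1000) = 6°C.
ISA deviation = 19 − 6 = +13°C.
Density altitude = 4500 + 120 × (13) = 4500 + (+1560) = 6060 ft.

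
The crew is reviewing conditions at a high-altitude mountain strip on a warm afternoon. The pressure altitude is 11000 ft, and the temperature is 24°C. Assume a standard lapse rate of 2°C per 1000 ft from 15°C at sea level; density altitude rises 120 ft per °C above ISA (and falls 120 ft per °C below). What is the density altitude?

14720 ft

ISA temperature at 11000 ft = 15 − 2 × (11000/1000) = -7°C.
ISA deviation = 24 − (-7) = +31°C.
Density altitude = 11000 + 120 × (31) = 11000 + (+3720) = 14720 ft.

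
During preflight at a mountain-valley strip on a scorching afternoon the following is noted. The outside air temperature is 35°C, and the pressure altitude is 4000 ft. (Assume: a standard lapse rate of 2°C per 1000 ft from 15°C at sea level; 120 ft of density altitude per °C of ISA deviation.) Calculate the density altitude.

ISA temperature at 4000 ft = 15 − 2 × (4000/1000) = 7°C.
ISA deviation = 35 − 7 = +28°C.
Density altitude = 4000 + 120 × (28) = 4000 + (+3360) = 7360 ft.

7360 ft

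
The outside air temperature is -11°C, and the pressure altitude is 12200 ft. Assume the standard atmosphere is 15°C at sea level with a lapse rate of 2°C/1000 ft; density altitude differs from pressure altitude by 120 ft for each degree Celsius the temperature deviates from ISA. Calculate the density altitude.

ISA temperature at 12200 ft = 15 − 2 × (12200/1000) = -9.4°C.
ISA deviation = -11 − (-9.4) = -1.6°C.
Density altitude = 12200 + 120 × (-1.6) = 12200 + (-192) = 12008 ft.

12008 ft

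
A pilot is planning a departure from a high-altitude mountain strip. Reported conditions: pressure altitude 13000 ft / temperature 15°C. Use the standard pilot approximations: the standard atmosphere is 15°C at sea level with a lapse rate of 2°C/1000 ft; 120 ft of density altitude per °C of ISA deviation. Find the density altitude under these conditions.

16120 ft

ISA temperature at 13000 ft = 15 − 2 × (13000/1000) = -11°C.
ISA deviation = 15 − (-11) = +26°C.
Density altitude = 13000 + 120 × (26) = 13000 + (+3120) = 16120 ft.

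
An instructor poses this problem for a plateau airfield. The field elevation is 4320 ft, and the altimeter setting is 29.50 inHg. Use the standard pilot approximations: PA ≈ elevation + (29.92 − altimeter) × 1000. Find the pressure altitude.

Pressure correction = (29.92 − 29.50) × 1000 = +420 ft.
Pressure altitude = 4320 + (+420) = 4740 ft.

4740 ft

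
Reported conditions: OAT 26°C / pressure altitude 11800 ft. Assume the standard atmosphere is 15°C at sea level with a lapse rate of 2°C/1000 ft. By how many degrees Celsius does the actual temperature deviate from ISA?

ISA+34.6°C

ISA temperature at 11800 ft = 15 − 2 × (11800/1000) = -8.6°C.
Deviation = OAT − ISA = 26 − (-8.6) = +34.6°C.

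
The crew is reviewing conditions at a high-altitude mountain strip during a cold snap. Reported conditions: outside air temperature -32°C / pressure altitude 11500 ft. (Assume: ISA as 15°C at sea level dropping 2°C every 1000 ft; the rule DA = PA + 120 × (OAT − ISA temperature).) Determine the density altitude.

ISA temperature at 11500 ft = 15 − 2 × (11500/1000) = -8°C.
ISA deviation = -32 − (-8) = -24°C.
Density altitude = 11500 + 120 × (-24) = 11500 + (-2880) = 8620 ft.

8620 ft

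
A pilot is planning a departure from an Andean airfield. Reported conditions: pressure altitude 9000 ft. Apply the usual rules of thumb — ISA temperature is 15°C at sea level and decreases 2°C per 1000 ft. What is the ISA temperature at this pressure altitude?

ISA temperature = 15 − 2 × (9000/1000) = 15 − 18 = -3°C.

-3°C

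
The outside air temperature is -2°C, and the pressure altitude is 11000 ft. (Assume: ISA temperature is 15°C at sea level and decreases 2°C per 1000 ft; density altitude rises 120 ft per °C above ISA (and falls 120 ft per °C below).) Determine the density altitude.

11600 ft

ISA temperature at 11000 ft = 15 − 2 × (11000/1000) = -7°C.
ISA deviation = -2 − (-7) = +5°C.
Density altitude = 11000 + 120 × (5) = 11000 + (+600) = 11600 ft.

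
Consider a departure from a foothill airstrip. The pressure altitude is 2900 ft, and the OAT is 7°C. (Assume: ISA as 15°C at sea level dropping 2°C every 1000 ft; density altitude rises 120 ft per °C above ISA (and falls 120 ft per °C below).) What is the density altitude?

ISA temperature at 2900 ft = 15 − 2 × (2900/1000) = 9.2°C.
ISA deviation = 7 − 9.2 = -2.2°C.
Density altitude = 2900 + 120 × (-2.2) = 2900 + (-264) = 2636 ft.

2636 ft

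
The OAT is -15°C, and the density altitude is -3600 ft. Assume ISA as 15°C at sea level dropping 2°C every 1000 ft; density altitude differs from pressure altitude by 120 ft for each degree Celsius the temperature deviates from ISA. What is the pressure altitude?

DA = PA + 120 × (OAT − (15 − 2·PA/1000)) = PA + 120·OAT − 1800 + 0.24·PA = 1.24·PA + 120·OAT − 1800.
So 1.24·PA = -3600 − 120 × (-15) + 1800 = 0.
PA = 0 / 1.24 = 0 ft.

0 ft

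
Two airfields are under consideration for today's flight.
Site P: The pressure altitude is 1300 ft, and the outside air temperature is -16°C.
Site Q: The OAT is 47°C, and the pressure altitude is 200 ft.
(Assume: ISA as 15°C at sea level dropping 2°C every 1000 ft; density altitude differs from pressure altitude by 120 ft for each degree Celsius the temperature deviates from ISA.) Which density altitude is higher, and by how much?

Site P: ISA temp = 12.4°C, deviation -28.4°C, DA = 1300 + 120 × (-28.4) = -2108 ft.
Site Q: ISA temp = 14.6°C, deviation +32.4°C, DA = 200 + 120 × 32.4 = 4088 ft.
Site Q is higher by 4088 − (-2108) = 6196 ft.

Site Q by 6196 ft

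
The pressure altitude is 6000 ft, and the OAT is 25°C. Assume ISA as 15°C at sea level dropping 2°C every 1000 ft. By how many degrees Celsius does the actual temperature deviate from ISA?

ISA temperature at 6000 ft = 15 − 2 × (6000/1000) = 3°C.
Deviation = OAT − ISA = 25 − 3 = +22°C.

ISA+22°C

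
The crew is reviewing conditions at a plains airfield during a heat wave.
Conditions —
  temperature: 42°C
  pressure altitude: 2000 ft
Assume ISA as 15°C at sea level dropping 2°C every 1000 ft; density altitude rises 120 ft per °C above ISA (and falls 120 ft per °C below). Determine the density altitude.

5720 ft

ISA temperature at 2000 ft = 15 − 2 × (2000/1000) = 11°C.
ISA deviation = 42 − 11 = +31°C.
Density altitude = 2000 + 120 × (31) = 2000 + (+3720) = 5720 ft.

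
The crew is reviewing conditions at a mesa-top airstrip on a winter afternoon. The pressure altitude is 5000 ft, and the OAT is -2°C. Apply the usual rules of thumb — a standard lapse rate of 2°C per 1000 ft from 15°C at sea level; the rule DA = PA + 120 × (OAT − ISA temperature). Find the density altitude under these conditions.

4160 ft

ISA temperature at 5000 ft = 15 − 2 × (5000/1000) = 5°C.
ISA deviation = -2 − 5 = -7°C.
Density altitude = 5000 + 120 × (-7) = 5000 + (-840) = 4160 ft.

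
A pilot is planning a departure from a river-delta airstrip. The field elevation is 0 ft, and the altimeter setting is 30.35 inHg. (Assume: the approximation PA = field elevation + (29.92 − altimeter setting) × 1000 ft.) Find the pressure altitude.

-430 ft

Pressure correction = (29.92 − 30.35) × 1000 = -430 ft.
Pressure altitude = 0 + (-430) = -430 ft.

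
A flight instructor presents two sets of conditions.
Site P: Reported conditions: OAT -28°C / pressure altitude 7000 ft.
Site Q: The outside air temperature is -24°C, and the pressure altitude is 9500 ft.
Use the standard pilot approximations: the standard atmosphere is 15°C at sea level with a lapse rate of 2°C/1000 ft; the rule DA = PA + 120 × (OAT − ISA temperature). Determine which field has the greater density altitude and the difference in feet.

Site P: ISA temp = 1°C, deviation -29°C, DA = 7000 + 120 × (-29) = 3520 ft.
Site Q: ISA temp = -4°C, deviation -20°C, DA = 9500 + 120 × (-20) = 7100 ft.
Site Q is higher by 7100 − 3520 = 3580 ft.

Site Q by 3580 ft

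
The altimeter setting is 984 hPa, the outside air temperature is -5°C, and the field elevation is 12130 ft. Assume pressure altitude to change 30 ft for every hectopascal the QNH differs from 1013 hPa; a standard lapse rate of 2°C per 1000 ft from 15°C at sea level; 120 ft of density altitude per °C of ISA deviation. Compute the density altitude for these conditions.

13720 ft

Pressure altitude = 12130 + (1013 − 984) × 30 = 12130 + (+870) = 13000 ft.
ISA temperature at 13000 ft = 15 − 2 × (13000/1000) = -11°C.
ISA deviation = -5 − (-11) = +6°C.
Density altitude = 13000 + 120 × (6) = 13720 ft.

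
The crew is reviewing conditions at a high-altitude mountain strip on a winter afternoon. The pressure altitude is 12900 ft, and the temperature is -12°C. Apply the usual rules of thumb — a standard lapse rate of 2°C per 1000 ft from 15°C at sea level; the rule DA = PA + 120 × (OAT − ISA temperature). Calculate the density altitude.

12756 ft

ISA temperature at 12900 ft = 15 − 2 × (12900/1000) = -10.8°C.
ISA deviation = -12 − (-10.8) = -1.2°C.
Density altitude = 12900 + 120 × (-1.2) = 12900 + (-144) = 12756 ft.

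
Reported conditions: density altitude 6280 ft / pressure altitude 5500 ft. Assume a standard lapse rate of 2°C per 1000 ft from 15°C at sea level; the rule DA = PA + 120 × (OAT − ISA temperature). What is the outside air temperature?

Density altitude − pressure altitude = 6280 − 5500 = +780 ft.
At 120 ft/°C that is an ISA deviation of 780/120 = +6.5°C.
ISA temperature at 5500 ft = 15 − 2 × (5500/1000) = 4°C.
OAT = ISA + deviation = 4 + (+6.5) = 10.5°C.

10.5°C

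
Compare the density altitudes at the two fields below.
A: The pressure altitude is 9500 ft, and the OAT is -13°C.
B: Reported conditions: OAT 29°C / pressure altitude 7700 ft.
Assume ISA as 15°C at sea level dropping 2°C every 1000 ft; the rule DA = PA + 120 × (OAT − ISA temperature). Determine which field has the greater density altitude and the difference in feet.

B by 2808 ft

A: ISA temp = -4°C, deviation -9°C, DA = 9500 + 120 × (-9) = 8420 ft.
B: ISA temp = -0.4°C, deviation +29.4°C, DA = 7700 + 120 × 29.4 = 11228 ft.
B is higher by 11228 − 8420 = 2808 ft.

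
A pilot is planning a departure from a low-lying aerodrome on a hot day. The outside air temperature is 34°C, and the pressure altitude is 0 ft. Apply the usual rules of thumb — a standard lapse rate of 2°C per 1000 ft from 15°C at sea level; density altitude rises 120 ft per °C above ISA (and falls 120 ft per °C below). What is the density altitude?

2280 ft

ISA temperature at 0 ft = 15 − 2 × (0/1000) = 15°C.
ISA deviation = 34 − 15 = +19°C.
Density altitude = 0 + 120 × (19) = 0 + (+2280) = 2280 ft.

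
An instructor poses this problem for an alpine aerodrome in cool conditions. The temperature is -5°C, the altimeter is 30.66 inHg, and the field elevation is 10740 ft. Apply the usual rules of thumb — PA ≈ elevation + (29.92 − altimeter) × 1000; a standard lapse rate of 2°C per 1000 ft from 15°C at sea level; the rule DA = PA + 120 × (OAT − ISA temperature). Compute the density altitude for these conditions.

Pressure altitude = 10740 + (29.92 − 30.66) × 1000 = 10740 + (-740) = 10000 ft.
ISA temperature at 10000 ft = 15 − 2 × (10000/1000) = -5°C.
ISA deviation = -5 − (-5) = 0°C.
Density altitude = 10000 + 120 × (0) = 10000 ft.

10000 ft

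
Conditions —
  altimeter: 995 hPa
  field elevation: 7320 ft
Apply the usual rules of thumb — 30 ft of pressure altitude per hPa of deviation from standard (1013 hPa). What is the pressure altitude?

Pressure correction = (1013 − 995) × 30 = +540 ft.
Pressure altitude = 7320 + (+540) = 7860 ft.

7860 ft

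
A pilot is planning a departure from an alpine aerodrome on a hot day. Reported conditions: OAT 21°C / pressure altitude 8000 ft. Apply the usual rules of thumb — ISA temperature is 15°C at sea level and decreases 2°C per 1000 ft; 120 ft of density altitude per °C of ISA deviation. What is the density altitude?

10640 ft

ISA temperature at 8000 ft = 15 − 2 × (8000/1000) = -1°C.
ISA deviation = 21 − (-1) = +22°C.
Density altitude = 8000 + 120 × (22) = 8000 + (+2640) = 10640 ft.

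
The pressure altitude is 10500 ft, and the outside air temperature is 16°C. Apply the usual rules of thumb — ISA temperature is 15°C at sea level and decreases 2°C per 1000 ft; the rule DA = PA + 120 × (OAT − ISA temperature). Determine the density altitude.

ISA temperature at 10500 ft = 15 − 2 × (10500/1000) = -6°C.
ISA deviation = 16 − (-6) = +22°C.
Density altitude = 10500 + 120 × (22) = 10500 + (+2640) = 13140 ft.

13140 ft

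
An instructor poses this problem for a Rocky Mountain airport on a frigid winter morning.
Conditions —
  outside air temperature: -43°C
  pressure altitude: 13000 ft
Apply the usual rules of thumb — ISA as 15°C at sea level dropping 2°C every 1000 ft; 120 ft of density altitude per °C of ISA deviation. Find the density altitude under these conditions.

ISA temperature at 13000 ft = 15 − 2 × (13000/1000) = -11°C.
ISA deviation = -43 − (-11) = -32°C.
Density altitude = 13000 + 120 × (-32) = 13000 + (-3840) = 9160 ft.

9160 ft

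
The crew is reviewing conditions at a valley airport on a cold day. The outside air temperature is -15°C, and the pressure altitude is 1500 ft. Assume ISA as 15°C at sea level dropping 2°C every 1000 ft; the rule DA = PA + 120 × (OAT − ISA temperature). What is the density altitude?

-1740 ft

ISA temperature at 1500 ft = 15 − 2 × (1500/1000) = 12°C.
ISA deviation = -15 − 12 = -27°C.
Density altitude = 1500 + 120 × (-27) = 1500 + (-3240) = -1740 ft.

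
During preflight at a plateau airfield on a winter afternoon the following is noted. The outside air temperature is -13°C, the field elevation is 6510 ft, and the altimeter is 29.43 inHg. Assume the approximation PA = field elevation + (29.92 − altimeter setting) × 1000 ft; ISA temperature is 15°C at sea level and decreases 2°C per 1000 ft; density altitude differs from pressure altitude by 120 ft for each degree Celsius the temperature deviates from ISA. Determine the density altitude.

5320 ft

Pressure altitude = 6510 + (29.92 − 29.43) × 1000 = 6510 + (+490) = 7000 ft.
ISA temperature at 7000 ft = 15 − 2 × (7000/1000) = 1°C.
ISA deviation = -13 − 1 = -14°C.
Density altitude = 7000 + 120 × (-14) = 5320 ft.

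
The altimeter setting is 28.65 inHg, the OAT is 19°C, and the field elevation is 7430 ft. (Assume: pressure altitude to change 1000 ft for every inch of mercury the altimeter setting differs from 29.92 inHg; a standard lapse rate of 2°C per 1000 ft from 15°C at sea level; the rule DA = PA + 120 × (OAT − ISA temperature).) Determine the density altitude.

Pressure altitude = 7430 + (29.92 − 28.65) × 1000 = 7430 + (+1270) = 8700 ft.
ISA temperature at 8700 ft = 15 − 2 × (8700/1000) = -2.4°C.
ISA deviation = 19 − (-2.4) = +21.4°C.
Density altitude = 8700 + 120 × (21.4) = 11268 ft.

11268 ft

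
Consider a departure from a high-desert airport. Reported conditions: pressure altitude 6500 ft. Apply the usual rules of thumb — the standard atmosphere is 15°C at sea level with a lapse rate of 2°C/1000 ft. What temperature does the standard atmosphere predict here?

ISA temperature = 15 − 2 × (6500/1000) = 15 − 13 = 2°C.

2°C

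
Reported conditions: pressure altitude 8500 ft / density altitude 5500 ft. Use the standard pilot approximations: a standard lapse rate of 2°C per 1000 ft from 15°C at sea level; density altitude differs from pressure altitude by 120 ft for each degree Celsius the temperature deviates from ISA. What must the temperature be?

-27°C

Density altitude − pressure altitude = 5500 − 8500 = -3000 ft.
At 120 ft/°C that is an ISA deviation of -3000/120 = -25°C.
ISA temperature at 8500 ft = 15 − 2 × (8500/1000) = -2°C.
OAT = ISA + deviation = -2 + (-25) = -27°C.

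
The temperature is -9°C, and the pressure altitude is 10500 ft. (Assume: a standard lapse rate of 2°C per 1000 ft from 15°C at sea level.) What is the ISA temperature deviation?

ISA temperature at 10500 ft = 15 − 2 × (10500/1000) = -6°C.
Deviation = OAT − ISA = -9 − (-6) = -3°C.

ISA-3°C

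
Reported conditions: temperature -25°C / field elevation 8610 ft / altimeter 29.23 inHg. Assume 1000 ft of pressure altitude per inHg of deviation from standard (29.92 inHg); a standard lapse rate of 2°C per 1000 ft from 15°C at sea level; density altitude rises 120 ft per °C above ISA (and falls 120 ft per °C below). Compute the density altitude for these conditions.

Pressure altitude = 8610 + (29.92 − 29.23) × 1000 = 8610 + (+690) = 9300 ft.
ISA temperature at 9300 ft = 15 − 2 × (9300/1000) = -3.6°C.
ISA deviation = -25 − (-3.6) = -21.4°C.
Density altitude = 9300 + 120 × (-21.4) = 6732 ft.

6732 ft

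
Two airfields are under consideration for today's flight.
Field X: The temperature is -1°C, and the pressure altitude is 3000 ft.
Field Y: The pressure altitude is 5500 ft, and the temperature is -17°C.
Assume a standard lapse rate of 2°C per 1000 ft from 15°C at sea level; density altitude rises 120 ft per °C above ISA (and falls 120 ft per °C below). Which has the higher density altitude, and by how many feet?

Field X: ISA temp = 9°C, deviation -10°C, DA = 3000 + 120 × (-10) = 1800 ft.
Field Y: ISA temp = 4°C, deviation -21°C, DA = 5500 + 120 × (-21) = 2980 ft.
Field Y is higher by 2980 − 1800 = 1180 ft.

Field Y by 1180 ft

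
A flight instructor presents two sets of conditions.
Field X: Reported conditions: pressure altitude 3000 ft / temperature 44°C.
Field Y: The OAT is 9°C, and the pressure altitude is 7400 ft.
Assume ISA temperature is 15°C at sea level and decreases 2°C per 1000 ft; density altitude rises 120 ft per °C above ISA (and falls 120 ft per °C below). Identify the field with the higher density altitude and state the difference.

Field X: ISA temp = 9°C, deviation +35°C, DA = 3000 + 120 × 35 = 7200 ft.
Field Y: ISA temp = 0.2°C, deviation +8.8°C, DA = 7400 + 120 × 8.8 = 8456 ft.
Field Y is higher by 8456 − 7200 = 1256 ft.

Field Y by 1256 ft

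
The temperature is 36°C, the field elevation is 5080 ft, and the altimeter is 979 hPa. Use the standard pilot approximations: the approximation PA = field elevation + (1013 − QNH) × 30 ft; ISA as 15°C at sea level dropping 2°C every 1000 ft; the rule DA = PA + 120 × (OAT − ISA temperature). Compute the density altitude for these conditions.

10084 ft

Pressure altitude = 5080 + (1013 − 979) × 30 = 5080 + (+1020) = 6100 ft.
ISA temperature at 6100 ft = 15 − 2 × (6100/1000) = 2.8°C.
ISA deviation = 36 − 2.8 = +33.2°C.
Density altitude = 6100 + 120 × (33.2) = 10084 ft.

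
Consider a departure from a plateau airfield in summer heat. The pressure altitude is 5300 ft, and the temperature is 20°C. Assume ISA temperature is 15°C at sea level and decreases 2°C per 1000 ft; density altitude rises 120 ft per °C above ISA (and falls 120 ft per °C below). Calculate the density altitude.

7172 ft

ISA temperature at 5300 ft = 15 − 2 × (5300/1000) = 4.4°C.
ISA deviation = 20 − 4.4 = +15.6°C.
Density altitude = 5300 + 120 × (15.6) = 5300 + (+1872) = 7172 ft.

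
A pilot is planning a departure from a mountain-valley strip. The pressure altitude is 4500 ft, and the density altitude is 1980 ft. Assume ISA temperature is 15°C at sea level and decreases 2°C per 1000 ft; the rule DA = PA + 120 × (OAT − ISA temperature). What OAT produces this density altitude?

-15°C

Density altitude − pressure altitude = 1980 − 4500 = -2520 ft.
At 120 ft/°C that is an ISA deviation of -2520/120 = -21°C.
ISA temperature at 4500 ft = 15 − 2 × (4500/1000) = 6°C.
OAT = ISA + deviation = 6 + (-21) = -15°C.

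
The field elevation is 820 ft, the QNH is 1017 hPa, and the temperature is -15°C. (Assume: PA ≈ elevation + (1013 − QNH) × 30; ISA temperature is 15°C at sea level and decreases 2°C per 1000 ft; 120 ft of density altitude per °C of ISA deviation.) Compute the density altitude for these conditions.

Pressure altitude = 820 + (1013 − 1017) × 30 = 820 + (-120) = 700 ft.
ISA temperature at 700 ft = 15 − 2 × (700/1000) = 13.6°C.
ISA deviation = -15 − 13.6 = -28.6°C.
Density altitude = 700 + 120 × (-28.6) = -2732 ft.

-2732 ft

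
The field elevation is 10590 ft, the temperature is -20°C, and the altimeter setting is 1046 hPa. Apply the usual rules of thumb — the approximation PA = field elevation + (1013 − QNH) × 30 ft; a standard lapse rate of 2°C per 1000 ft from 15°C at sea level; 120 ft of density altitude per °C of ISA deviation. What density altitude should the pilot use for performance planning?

Pressure altitude = 10590 + (1013 − 1046) × 30 = 10590 + (-990) = 9600 ft.
ISA temperature at 9600 ft = 15 − 2 × (9600/1000) = -4.2°C.
ISA deviation = -20 − (-4.2) = -15.8°C.
Density altitude = 9600 + 120 × (-15.8) = 7704 ft.

7704 ft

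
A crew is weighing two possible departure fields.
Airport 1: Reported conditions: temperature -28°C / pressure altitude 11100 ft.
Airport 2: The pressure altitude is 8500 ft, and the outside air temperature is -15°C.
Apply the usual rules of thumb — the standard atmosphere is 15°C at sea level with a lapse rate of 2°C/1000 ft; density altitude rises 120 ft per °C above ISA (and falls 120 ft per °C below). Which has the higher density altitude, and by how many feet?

Airport 1 by 1664 ft

Airport 1: ISA temp = -7.2°C, deviation -20.8°C, DA = 11100 + 120 × (-20.8) = 8604 ft.
Airport 2: ISA temp = -2°C, deviation -13°C, DA = 8500 + 120 × (-13) = 6940 ft.
Airport 1 is higher by 8604 − 6940 = 1664 ft.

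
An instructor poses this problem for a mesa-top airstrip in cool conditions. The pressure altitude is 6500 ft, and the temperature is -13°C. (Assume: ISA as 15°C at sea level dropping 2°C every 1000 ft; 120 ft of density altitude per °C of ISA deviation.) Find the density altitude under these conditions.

ISA temperature at 6500 ft = 15 − 2 × (6500/1000) = 2°C.
ISA deviation = -13 − 2 = -15°C.
Density altitude = 6500 + 120 × (-15) = 6500 + (-1800) = 4700 ft.

4700 ft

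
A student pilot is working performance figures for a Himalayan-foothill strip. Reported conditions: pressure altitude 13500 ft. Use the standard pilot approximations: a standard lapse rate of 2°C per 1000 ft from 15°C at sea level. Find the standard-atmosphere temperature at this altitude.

-12°C

ISA temperature = 15 − 2 × (13500/1000) = 15 − 27 = -12°C.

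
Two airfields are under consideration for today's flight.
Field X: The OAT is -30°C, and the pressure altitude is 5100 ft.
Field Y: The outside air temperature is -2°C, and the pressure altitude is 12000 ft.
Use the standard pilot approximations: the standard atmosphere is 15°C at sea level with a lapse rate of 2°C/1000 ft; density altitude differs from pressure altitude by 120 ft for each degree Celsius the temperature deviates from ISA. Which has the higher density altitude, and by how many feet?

Field X: ISA temp = 4.8°C, deviation -34.8°C, DA = 5100 + 120 × (-34.8) = 924 ft.
Field Y: ISA temp = -9°C, deviation +7°C, DA = 12000 + 120 × 7 = 12840 ft.
Field Y is higher by 12840 − 924 = 11916 ft.

Field Y by 11916 ft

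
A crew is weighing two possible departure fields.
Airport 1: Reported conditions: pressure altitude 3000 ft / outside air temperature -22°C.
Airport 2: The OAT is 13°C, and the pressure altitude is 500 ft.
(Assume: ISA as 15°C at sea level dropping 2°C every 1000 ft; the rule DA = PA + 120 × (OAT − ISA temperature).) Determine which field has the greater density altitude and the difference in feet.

Airport 2 by 1100 ft

Airport 1: ISA temp = 9°C, deviation -31°C, DA = 3000 + 120 × (-31) = -720 ft.
Airport 2: ISA temp = 14°C, deviation -1°C, DA = 500 + 120 × (-1) = 380 ft.
Airport 2 is higher by 380 − (-720) = 1100 ft.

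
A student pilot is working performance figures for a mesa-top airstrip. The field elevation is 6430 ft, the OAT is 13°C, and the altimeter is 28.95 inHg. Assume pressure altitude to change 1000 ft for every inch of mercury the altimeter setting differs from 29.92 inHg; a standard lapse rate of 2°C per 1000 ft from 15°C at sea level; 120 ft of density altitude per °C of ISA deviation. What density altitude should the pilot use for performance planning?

8936 ft

Pressure altitude = 6430 + (29.92 − 28.95) × 1000 = 6430 + (+970) = 7400 ft.
ISA temperature at 7400 ft = 15 − 2 × (7400/1000) = 0.2°C.
ISA deviation = 13 − 0.2 = +12.8°C.
Density altitude = 7400 + 120 × (12.8) = 8936 ft.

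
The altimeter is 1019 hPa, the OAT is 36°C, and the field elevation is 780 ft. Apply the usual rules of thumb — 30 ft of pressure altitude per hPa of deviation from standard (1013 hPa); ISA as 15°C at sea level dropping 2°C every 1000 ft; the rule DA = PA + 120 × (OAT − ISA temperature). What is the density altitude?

Pressure altitude = 780 + (1013 − 1019) × 30 = 780 + (-180) = 600 ft.
ISA temperature at 600 ft = 15 − 2 × (600/1000) = 13.8°C.
ISA deviation = 36 − 13.8 = +22.2°C.
Density altitude = 600 + 120 × (22.2) = 3264 ft.

3264 ft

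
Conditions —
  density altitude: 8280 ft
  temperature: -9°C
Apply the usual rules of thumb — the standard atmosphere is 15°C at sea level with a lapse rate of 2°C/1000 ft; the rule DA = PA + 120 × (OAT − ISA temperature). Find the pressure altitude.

DA = PA + 120 × (OAT − (15 − 2·PA/1000)) = PA + 120·OAT − 1800 + 0.24·PA = 1.24·PA + 120·OAT − 1800.
So 1.24·PA = 8280 − 120 × (-9) + 1800 = 11160.
PA = 11160 / 1.24 = 9000 ft.

9000 ft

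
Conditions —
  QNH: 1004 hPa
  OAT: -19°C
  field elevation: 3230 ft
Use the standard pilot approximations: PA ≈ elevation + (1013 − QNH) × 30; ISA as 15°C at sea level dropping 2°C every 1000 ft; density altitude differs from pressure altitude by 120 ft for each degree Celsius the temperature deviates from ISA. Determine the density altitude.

260 ft

Pressure altitude = 3230 + (1013 − 1004) × 30 = 3230 + (+270) = 3500 ft.
ISA temperature at 3500 ft = 15 − 2 × (3500/1000) = 8°C.
ISA deviation = -19 − 8 = -27°C.
Density altitude = 3500 + 120 × (-27) = 260 ft.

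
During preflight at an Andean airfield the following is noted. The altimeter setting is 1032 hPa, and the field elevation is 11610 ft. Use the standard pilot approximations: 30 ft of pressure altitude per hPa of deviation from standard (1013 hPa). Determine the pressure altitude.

11040 ft

Pressure correction = (1013 − 1032) × 30 = -570 ft.
Pressure altitude = 11610 + (-570) = 11040 ft.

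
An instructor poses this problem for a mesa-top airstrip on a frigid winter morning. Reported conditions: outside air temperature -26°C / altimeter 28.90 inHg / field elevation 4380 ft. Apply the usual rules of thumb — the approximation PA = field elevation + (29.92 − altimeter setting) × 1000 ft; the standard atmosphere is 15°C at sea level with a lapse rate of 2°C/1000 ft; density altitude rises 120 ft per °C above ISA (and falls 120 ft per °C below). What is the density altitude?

Pressure altitude = 4380 + (29.92 − 28.90) × 1000 = 4380 + (+1020) = 5400 ft.
ISA temperature at 5400 ft = 15 − 2 × (5400/1000) = 4.2°C.
ISA deviation = -26 − 4.2 = -30.2°C.
Density altitude = 5400 + 120 × (-30.2) = 1776 ft.

1776 ft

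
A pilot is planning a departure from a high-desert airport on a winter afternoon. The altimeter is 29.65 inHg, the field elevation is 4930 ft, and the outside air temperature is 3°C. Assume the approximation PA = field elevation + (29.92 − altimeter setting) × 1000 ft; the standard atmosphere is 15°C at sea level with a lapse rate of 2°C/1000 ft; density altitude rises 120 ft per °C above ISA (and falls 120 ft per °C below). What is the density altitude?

5008 ft

Pressure altitude = 4930 + (29.92 − 29.65) × 1000 = 4930 + (+270) = 5200 ft.
ISA temperature at 5200 ft = 15 − 2 × (5200/1000) = 4.6°C.
ISA deviation = 3 − 4.6 = -1.6°C.
Density altitude = 5200 + 120 × (-1.6) = 5008 ft.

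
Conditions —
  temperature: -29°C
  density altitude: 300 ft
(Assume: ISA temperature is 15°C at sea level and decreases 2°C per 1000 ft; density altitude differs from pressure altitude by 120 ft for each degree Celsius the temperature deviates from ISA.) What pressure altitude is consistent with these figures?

4500 ft

DA = PA + 120 × (OAT − (15 − 2·PA/1000)) = PA + 120·OAT − 1800 + 0.24·PA = 1.24·PA + 120·OAT − 1800.
So 1.24·PA = 300 − 120 × (-29) + 1800 = 5580.
PA = 5580 / 1.24 = 4500 ft.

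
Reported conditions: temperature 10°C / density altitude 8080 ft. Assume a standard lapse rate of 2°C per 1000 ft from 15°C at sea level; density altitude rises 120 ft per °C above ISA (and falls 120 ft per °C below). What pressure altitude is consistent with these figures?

DA = PA + 120 × (OAT − (15 − 2·PA/1000)) = PA + 120·OAT − 1800 + 0.24·PA = 1.24·PA + 120·OAT − 1800.
So 1.24·PA = 8080 − 120 × 10 + 1800 = 8680.
PA = 8680 / 1.24 = 7000 ft.

7000 ft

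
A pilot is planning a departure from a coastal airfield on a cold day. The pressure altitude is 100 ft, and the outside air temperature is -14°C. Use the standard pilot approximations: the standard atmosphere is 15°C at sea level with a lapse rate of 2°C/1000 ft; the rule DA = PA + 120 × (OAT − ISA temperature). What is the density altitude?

-3356 ft

ISA temperature at 100 ft = 15 − 2 × (100/1000) = 14.8°C.
ISA deviation = -14 − 14.8 = -28.8°C.
Density altitude = 100 + 120 × (-28.8) = 100 + (-3456) = -3356 ft.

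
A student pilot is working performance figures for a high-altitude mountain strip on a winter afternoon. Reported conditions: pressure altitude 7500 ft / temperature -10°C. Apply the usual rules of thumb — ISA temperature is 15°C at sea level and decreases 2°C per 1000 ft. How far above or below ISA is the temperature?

ISA temperature at 7500 ft = 15 − 2 × (7500/1000) = 0°C.
Deviation = OAT − ISA = -10 − 0 = -10°C.

ISA-10°C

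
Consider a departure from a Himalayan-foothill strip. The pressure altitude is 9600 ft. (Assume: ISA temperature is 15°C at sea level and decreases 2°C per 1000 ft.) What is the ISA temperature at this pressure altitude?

-4.2°C

ISA temperature = 15 − 2 × (9600/1000) = 15 − 19.2 = -4.2°C.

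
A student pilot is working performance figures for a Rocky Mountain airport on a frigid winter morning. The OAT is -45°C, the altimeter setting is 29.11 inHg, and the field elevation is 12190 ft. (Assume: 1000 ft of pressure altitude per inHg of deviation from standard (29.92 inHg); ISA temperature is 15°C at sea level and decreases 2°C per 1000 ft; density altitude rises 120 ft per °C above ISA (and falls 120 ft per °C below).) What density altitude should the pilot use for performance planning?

8920 ft

Pressure altitude = 12190 + (29.92 − 29.11) × 1000 = 12190 + (+810) = 13000 ft.
ISA temperature at 13000 ft = 15 − 2 × (13000/1000) = -11°C.
ISA deviation = -45 − (-11) = -34°C.
Density altitude = 13000 + 120 × (-34) = 8920 ft.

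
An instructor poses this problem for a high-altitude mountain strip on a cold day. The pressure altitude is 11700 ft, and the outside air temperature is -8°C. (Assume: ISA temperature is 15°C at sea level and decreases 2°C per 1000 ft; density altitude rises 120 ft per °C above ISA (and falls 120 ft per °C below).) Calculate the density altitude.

11748 ft

ISA temperature at 11700 ft = 15 − 2 × (11700/1000) = -8.4°C.
ISA deviation = -8 − (-8.4) = +0.4°C.
Density altitude = 11700 + 120 × (0.4) = 11700 + (+48) = 11748 ft.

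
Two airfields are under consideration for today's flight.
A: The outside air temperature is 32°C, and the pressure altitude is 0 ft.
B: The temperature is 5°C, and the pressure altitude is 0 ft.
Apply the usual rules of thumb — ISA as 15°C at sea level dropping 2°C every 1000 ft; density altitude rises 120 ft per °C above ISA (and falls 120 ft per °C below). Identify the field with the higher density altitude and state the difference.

A: ISA temp = 15°C, deviation +17°C, DA = 0 + 120 × 17 = 2040 ft.
B: ISA temp = 15°C, deviation -10°C, DA = 0 + 120 × (-10) = -1200 ft.
A is higher by 2040 − (-1200) = 3240 ft.

A by 3240 ft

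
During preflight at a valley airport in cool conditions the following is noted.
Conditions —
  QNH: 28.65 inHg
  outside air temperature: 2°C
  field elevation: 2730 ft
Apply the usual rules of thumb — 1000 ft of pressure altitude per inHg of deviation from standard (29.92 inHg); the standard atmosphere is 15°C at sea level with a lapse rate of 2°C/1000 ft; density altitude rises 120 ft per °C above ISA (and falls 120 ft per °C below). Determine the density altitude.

3400 ft

Pressure altitude = 2730 + (29.92 − 28.65) × 1000 = 2730 + (+1270) = 4000 ft.
ISA temperature at 4000 ft = 15 − 2 × (4000/1000) = 7°C.
ISA deviation = 2 − 7 = -5°C.
Density altitude = 4000 + 120 × (-5) = 3400 ft.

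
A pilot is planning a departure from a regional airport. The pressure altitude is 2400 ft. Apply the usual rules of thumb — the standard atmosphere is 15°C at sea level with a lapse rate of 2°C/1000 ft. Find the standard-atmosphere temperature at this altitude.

10.2°C

ISA temperature = 15 − 2 × (2400/1000) = 15 − 4.8 = 10.2°C.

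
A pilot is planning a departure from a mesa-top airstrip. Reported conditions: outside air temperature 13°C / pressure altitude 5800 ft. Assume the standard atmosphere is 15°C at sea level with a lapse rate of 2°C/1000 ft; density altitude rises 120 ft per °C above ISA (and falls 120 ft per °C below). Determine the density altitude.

ISA temperature at 5800 ft = 15 − 2 × (5800/1000) = 3.4°C.
ISA deviation = 13 − 3.4 = +9.6°C.
Density altitude = 5800 + 120 × (9.6) = 5800 + (+1152) = 6952 ft.

6952 ft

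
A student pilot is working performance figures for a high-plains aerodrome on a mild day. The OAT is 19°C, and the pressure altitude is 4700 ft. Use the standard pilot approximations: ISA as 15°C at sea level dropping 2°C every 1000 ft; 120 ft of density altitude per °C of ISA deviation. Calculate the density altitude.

6308 ft

ISA temperature at 4700 ft = 15 − 2 × (4700/1000) = 5.6°C.
ISA deviation = 19 − 5.6 = +13.4°C.
Density altitude = 4700 + 120 × (13.4) = 4700 + (+1608) = 6308 ft.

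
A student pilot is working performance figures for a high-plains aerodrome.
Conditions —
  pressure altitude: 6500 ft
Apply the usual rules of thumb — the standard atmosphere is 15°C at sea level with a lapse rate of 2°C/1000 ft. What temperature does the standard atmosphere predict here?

ISA temperature = 15 − 2 × (6500/1000) = 15 − 13 = 2°C.

2°C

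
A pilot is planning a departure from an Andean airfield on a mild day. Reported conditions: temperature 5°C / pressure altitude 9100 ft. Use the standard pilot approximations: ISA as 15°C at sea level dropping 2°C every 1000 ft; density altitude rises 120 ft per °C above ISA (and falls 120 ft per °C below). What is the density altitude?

ISA temperature at 9100 ft = 15 − 2 × (9100/1000) = -3.2°C.
ISA deviation = 5 − (-3.2) = +8.2°C.
Density altitude = 9100 + 120 × (8.2) = 9100 + (+984) = 10084 ft.

10084 ft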